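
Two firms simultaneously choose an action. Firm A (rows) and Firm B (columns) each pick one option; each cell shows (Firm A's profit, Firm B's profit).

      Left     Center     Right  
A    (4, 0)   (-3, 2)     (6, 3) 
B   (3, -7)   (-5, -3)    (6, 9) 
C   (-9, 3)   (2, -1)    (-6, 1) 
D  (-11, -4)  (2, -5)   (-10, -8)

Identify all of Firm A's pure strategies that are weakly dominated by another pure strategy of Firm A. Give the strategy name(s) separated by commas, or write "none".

A: no other strategy beats it everywhere (B at Left (4>3); C at Left (4>-9); D at Left (4>-11)).
A weakly dominates B — Left: 4>3, Center: -3>-5, Right: 6=6.
C: no other strategy beats it everywhere (A at Center (2>-3); B at Center (2>-5); D at Left (-9>-11)).
D is weakly dominated by C (Left: -9>-11, Center: 2=2, Right: -6>-10).

B, D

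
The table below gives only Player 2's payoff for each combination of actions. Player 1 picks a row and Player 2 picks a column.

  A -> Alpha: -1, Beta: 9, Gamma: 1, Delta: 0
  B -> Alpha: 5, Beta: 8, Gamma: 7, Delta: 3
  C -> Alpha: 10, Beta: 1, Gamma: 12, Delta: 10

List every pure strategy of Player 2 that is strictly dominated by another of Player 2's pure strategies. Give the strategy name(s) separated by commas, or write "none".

Gamma strictly dominates Alpha — A: 1>-1, B: 7>5, C: 12>10.
Nothing dominates Beta: Alpha at A (9>-1); Gamma at A (9>1); Delta at A (9>0).
Gamma is not dominated — it holds its own against Alpha at A (1>-1); Beta at C (12>1); Delta at A (1>0).
Gamma strictly dominates Delta — A: 1>0, B: 7>3, C: 12>10.

Alpha, Delta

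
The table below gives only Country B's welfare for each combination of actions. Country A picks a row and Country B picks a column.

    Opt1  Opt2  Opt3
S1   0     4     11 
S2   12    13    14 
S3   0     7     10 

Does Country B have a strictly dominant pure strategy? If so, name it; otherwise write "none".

Opt3 vs Opt1: S1: 11>0, S2: 14>12, S3: 10>0.
Opt3 vs Opt2: S1: 11>4, S2: 14>13, S3: 10>7.
Opt3 strictly beats every other strategy against every opponent action, so it is strictly dominant.

Opt3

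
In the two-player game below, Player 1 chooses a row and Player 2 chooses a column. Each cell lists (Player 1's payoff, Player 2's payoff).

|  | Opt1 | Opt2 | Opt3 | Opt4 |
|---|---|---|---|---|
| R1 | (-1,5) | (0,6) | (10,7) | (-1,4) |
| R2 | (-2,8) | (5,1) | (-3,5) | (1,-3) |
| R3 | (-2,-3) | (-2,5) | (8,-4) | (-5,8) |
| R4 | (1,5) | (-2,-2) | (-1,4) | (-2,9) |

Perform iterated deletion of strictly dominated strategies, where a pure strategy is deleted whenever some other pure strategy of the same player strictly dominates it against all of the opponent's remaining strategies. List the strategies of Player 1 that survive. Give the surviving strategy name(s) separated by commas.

Player 1's strategy R3 is strictly dominated by R1 (Opt1: -1>-2, Opt2: 0>-2, Opt3: 10>8, Opt4: -1>-5) and is removed.
Player 2's strategy Opt2 is strictly dominated by Opt3 (R1: 7>6, R2: 5>1, R4: 4>-2) and is removed.
Among the remaining strategies, none is strictly dominated by another pure strategy of the same player, so the elimination stops.
Surviving strategies — Player 1: {R1, R2, R4}; Player 2: {Opt1, Opt3, Opt4}.

R1, R2, R4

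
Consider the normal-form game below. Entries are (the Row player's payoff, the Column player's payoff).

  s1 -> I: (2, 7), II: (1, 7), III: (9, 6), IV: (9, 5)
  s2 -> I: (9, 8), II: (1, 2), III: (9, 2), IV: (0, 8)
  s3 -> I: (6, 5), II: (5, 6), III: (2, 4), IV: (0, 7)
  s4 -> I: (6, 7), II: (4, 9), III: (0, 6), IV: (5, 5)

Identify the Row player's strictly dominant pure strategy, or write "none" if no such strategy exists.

s1 fails to dominate s2 at I (2<9).
s2 fails to dominate s1 at II (1=1).
s3 fails to dominate s1 at III (2<9).
s4 fails to dominate s1 at III (0<9).
No single strategy dominates all the others.

none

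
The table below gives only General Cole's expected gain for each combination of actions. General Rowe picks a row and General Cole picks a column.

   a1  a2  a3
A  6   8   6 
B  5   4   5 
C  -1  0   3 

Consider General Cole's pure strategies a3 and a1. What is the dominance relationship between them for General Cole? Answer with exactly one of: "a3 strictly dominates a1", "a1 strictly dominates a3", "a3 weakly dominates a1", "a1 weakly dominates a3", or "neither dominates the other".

Compare a3 to a1 across every action of General Rowe: A: 6=6, B: 5=5, C: 3>-1.
a3 is at least as good everywhere and strictly better somewhere (tied only at A, B), so a3 weakly but not strictly dominates a1.

a3 weakly dominates a1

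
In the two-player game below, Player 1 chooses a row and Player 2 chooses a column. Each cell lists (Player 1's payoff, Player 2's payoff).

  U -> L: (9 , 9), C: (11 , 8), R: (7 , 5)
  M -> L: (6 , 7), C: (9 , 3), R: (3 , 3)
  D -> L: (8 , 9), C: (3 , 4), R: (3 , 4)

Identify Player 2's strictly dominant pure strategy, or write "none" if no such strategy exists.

L

L vs C: U: 9>8, M: 7>3, D: 9>4.
L vs R: U: 9>5, M: 7>3, D: 9>4.
L strictly beats every other strategy against every opponent action, so it is strictly dominant.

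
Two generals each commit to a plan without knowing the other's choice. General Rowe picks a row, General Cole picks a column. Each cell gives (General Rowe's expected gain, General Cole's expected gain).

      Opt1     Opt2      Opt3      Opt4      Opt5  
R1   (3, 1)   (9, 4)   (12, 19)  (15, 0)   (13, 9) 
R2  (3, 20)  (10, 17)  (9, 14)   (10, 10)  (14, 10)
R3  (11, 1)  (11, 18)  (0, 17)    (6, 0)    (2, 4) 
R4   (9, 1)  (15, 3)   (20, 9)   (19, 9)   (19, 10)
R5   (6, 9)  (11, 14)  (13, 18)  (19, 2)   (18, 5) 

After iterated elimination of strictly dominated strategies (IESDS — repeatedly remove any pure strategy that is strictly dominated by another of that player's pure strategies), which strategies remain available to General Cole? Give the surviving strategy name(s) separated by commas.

For General Rowe, R4 strictly dominates R1 on the remaining columns (Opt1: 9>3, Opt2: 15>9, Opt3: 20>12, Opt4: 19>15, Opt5: 19>13); eliminate R1.
General Rowe's strategy R2 is strictly dominated by R4 (Opt1: 9>3, Opt2: 15>10, Opt3: 20>9, Opt4: 19>10, Opt5: 19>14) and is removed.
Column Opt1 is eliminated: Opt2 beats it against every remaining row (R3: 18>1, R4: 3>1, R5: 14>9).
Row R3 is eliminated: R4 beats it against every remaining column (Opt2: 15>11, Opt3: 20>0, Opt4: 19>6, Opt5: 19>2).
General Cole's strategy Opt2 is strictly dominated by Opt3 (R4: 9>3, R5: 18>14) and is removed.
General Cole's strategy Opt4 is strictly dominated by Opt5 (R4: 10>9, R5: 5>2) and is removed.
General Rowe's strategy R5 is strictly dominated by R4 (Opt3: 20>13, Opt5: 19>18) and is removed.
Column Opt3 is eliminated: Opt5 beats it against every remaining row (R4: 10>9).
Among the remaining strategies, none is strictly dominated by another pure strategy of the same player, so the elimination stops.
Surviving strategies — General Rowe: {R4}; General Cole: {Opt5}.

Opt5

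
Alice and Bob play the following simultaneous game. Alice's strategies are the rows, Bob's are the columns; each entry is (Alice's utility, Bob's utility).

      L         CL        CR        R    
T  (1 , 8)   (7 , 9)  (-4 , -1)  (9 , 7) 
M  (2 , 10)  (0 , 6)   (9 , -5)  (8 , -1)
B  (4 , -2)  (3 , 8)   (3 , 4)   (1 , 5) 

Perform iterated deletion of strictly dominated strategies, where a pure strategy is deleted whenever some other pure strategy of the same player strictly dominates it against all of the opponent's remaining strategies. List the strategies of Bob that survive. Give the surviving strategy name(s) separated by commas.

CL

For Bob, CL strictly dominates CR on the remaining rows (T: 9>-1, M: 6>-5, B: 8>4); eliminate CR.
Bob's strategy R is strictly dominated by CL (T: 9>7, M: 6>-1, B: 8>5) and is removed.
For Alice, B strictly dominates M on the remaining columns (L: 4>2, CL: 3>0); eliminate M.
Bob's strategy L is strictly dominated by CL (T: 9>8, B: 8>-2) and is removed.
Row B is eliminated: T beats it against every remaining column (CL: 7>3).
Among the remaining strategies, none is strictly dominated by another pure strategy of the same player, so the elimination stops.
Surviving strategies — Alice: {T}; Bob: {CL}.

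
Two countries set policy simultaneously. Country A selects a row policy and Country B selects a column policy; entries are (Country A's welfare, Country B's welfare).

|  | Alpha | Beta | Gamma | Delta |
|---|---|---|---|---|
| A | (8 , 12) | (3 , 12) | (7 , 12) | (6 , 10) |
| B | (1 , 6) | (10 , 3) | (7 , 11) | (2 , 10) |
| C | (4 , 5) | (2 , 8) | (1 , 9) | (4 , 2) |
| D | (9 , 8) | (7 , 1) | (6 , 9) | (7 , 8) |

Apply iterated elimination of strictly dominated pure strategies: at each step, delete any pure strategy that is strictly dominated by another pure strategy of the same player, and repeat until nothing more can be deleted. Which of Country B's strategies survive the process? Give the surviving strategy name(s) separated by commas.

Alpha, Beta, Gamma

For Country A, A strictly dominates C on the remaining columns (Alpha: 8>4, Beta: 3>2, Gamma: 7>1, Delta: 6>4); eliminate C.
For Country B, Gamma strictly dominates Delta on the remaining rows (A: 12>10, B: 11>10, D: 9>8); eliminate Delta.
Among the remaining strategies, none is strictly dominated by another pure strategy of the same player, so the elimination stops.
Surviving strategies — Country A: {A, B, D}; Country B: {Alpha, Beta, Gamma}.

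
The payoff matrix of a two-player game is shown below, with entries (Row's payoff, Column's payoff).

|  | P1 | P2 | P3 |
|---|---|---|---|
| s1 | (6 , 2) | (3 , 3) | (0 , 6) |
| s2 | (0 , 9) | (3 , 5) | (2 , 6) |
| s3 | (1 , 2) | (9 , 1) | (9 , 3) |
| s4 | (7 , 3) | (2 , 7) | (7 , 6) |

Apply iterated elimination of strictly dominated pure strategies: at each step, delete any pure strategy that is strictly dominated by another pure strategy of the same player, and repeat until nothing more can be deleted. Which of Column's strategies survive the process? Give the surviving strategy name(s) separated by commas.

P3

Row s2 is eliminated: s3 beats it against every remaining column (P1: 1>0, P2: 9>3, P3: 9>2).
Column's strategy P1 is strictly dominated by P3 (s1: 6>2, s3: 3>2, s4: 6>3) and is removed.
Row's strategy s1 is strictly dominated by s3 (P2: 9>3, P3: 9>0) and is removed.
Row's strategy s4 is strictly dominated by s3 (P2: 9>2, P3: 9>7) and is removed.
Column P2 is eliminated: P3 beats it against every remaining row (s3: 3>1).
Among the remaining strategies, none is strictly dominated by another pure strategy of the same player, so the elimination stops.
Surviving strategies — Row: {s3}; Column: {P3}.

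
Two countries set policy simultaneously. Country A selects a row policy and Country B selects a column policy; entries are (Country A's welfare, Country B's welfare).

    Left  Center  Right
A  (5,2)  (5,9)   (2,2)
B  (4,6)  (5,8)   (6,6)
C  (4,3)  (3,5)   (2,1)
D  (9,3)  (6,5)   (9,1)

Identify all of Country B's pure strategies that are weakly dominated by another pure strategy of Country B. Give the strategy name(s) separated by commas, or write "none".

Left, Right

Center weakly dominates Left — A: 9>2, B: 8>6, C: 5>3, D: 5>3.
Center: no other strategy beats it everywhere (Left at A (9>2); Right at A (9>2)).
Left weakly dominates Right — A: 2=2, B: 6=6, C: 3>1, D: 3>1.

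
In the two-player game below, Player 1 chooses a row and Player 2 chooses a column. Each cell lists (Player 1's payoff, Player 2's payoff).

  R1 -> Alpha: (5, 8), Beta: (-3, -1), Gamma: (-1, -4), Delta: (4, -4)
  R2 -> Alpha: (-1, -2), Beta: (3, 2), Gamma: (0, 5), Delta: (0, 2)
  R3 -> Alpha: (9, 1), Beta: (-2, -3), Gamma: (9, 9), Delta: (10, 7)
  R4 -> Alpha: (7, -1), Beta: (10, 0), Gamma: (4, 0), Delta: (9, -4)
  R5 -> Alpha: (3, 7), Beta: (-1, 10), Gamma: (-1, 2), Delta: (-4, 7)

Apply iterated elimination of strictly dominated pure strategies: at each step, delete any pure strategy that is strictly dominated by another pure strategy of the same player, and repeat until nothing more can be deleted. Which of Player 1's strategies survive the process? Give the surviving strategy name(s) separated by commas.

R3, R4

Player 1's strategy R1 is strictly dominated by R3 (Alpha: 9>5, Beta: -2>-3, Gamma: 9>-1, Delta: 10>4) and is removed.
Player 1's strategy R2 is strictly dominated by R4 (Alpha: 7>-1, Beta: 10>3, Gamma: 4>0, Delta: 9>0) and is removed.
For Player 1, R4 strictly dominates R5 on the remaining columns (Alpha: 7>3, Beta: 10>-1, Gamma: 4>-1, Delta: 9>-4); eliminate R5.
For Player 2, Gamma strictly dominates Alpha on the remaining rows (R3: 9>1, R4: 0>-1); eliminate Alpha.
Column Delta is eliminated: Gamma beats it against every remaining row (R3: 9>7, R4: 0>-4).
Among the remaining strategies, none is strictly dominated by another pure strategy of the same player, so the elimination stops.
Surviving strategies — Player 1: {R3, R4}; Player 2: {Beta, Gamma}.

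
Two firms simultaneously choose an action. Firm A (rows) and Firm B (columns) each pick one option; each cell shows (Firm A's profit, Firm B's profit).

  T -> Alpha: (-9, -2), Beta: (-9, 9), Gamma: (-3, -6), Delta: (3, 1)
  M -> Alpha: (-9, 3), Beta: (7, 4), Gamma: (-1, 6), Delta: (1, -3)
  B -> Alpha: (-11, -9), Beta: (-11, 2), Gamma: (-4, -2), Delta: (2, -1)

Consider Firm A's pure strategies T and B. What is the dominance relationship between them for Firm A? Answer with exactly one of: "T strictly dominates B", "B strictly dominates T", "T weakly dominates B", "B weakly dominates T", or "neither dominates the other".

T strictly dominates B

Compare T to B across every action of Firm B: Alpha: -9>-11, Beta: -9>-11, Gamma: -3>-4, Delta: 3>2.
Every comparison favours T, so T strictly dominates B.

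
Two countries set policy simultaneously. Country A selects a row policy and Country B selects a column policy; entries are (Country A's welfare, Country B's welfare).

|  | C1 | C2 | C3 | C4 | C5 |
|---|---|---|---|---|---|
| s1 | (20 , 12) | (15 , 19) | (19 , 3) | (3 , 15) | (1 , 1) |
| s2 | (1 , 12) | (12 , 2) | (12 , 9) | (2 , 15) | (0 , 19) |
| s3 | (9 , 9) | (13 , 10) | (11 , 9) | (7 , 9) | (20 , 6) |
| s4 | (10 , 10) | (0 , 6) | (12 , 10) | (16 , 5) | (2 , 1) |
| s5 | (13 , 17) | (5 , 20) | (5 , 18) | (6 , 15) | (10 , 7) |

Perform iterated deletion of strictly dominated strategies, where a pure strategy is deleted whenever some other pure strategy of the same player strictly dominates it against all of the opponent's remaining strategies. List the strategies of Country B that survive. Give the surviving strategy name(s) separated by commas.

C2

For Country A, s1 strictly dominates s2 on the remaining columns (C1: 20>1, C2: 15>12, C3: 19>12, C4: 3>2, C5: 1>0); eliminate s2.
For Country B, C2 strictly dominates C4 on the remaining rows (s1: 19>15, s3: 10>9, s4: 6>5, s5: 20>15); eliminate C4.
Column C5 is eliminated: C1 beats it against every remaining row (s1: 12>1, s3: 9>6, s4: 10>1, s5: 17>7).
Country A's strategy s3 is strictly dominated by s1 (C1: 20>9, C2: 15>13, C3: 19>11) and is removed.
For Country A, s1 strictly dominates s4 on the remaining columns (C1: 20>10, C2: 15>0, C3: 19>12); eliminate s4.
Country A's strategy s5 is strictly dominated by s1 (C1: 20>13, C2: 15>5, C3: 19>5) and is removed.
Country B's strategy C1 is strictly dominated by C2 (s1: 19>12) and is removed.
For Country B, C2 strictly dominates C3 on the remaining rows (s1: 19>3); eliminate C3.
Among the remaining strategies, none is strictly dominated by another pure strategy of the same player, so the elimination stops.
Surviving strategies — Country A: {s1}; Country B: {C2}.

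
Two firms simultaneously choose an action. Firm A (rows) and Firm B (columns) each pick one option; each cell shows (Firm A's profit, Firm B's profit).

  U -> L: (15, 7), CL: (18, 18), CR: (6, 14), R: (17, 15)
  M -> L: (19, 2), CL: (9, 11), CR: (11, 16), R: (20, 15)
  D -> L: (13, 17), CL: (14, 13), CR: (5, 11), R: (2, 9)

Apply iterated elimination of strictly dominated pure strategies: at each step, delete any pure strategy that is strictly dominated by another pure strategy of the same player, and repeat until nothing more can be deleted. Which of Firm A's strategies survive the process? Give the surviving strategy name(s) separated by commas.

For Firm A, U strictly dominates D on the remaining columns (L: 15>13, CL: 18>14, CR: 6>5, R: 17>2); eliminate D.
Column L is eliminated: CL beats it against every remaining row (U: 18>7, M: 11>2).
Among the remaining strategies, none is strictly dominated by another pure strategy of the same player, so the elimination stops.
Surviving strategies — Firm A: {U, M}; Firm B: {CL, CR, R}.

U, M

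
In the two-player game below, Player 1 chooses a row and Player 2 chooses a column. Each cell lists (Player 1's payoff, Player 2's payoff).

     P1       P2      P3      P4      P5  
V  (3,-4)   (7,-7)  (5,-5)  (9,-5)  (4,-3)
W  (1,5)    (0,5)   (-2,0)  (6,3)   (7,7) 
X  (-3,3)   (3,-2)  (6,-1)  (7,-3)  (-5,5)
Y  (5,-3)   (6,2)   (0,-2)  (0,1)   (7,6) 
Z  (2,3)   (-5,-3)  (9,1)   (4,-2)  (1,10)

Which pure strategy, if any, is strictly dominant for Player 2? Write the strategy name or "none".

P5 vs P1: V: -3>-4, W: 7>5, X: 5>3, Y: 6>-3, Z: 10>3.
P5 vs P2: V: -3>-7, W: 7>5, X: 5>-2, Y: 6>2, Z: 10>-3.
P5 vs P3: V: -3>-5, W: 7>0, X: 5>-1, Y: 6>-2, Z: 10>1.
P5 vs P4: V: -3>-5, W: 7>3, X: 5>-3, Y: 6>1, Z: 10>-2.
P5 strictly beats every other strategy against every opponent action, so it is strictly dominant.

P5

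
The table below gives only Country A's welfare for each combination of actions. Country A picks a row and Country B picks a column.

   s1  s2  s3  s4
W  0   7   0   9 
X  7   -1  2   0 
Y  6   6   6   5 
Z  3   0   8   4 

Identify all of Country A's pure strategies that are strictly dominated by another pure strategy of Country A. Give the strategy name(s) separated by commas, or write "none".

W is not dominated — it holds its own against X at s2 (7>-1); Y at s2 (7>6); Z at s2 (7>0).
Nothing dominates X: W at s1 (7>0); Y at s1 (7>6); Z at s1 (7>3).
Nothing dominates Y: W at s1 (6>0); X at s2 (6>-1); Z at s1 (6>3).
Z: no other strategy beats it everywhere (W at s1 (3>0); X at s2 (0>-1); Y at s3 (8>6)).

none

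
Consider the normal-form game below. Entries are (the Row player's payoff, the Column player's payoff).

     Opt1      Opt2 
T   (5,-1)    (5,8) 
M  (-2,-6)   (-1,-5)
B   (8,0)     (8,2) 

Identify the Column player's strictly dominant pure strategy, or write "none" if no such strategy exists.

Opt2 vs Opt1: T: 8>-1, M: -5>-6, B: 2>0.
Opt2 strictly beats every other strategy against every opponent action, so it is strictly dominant.

Opt2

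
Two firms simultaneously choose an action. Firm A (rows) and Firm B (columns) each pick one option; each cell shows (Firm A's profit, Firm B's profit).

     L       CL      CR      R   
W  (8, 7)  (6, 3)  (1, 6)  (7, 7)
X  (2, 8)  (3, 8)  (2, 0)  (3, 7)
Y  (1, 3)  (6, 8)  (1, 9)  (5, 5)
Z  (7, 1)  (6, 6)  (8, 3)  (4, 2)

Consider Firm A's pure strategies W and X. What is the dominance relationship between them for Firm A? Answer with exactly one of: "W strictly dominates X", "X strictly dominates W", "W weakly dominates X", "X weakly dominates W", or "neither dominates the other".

W's payoffs vs X's, by Firm B's action — L: 8>2, CL: 6>3, CR: 1<2, R: 7>3.
W does better at L, CL, R but worse at CR; neither strategy dominates the other.

neither dominates the other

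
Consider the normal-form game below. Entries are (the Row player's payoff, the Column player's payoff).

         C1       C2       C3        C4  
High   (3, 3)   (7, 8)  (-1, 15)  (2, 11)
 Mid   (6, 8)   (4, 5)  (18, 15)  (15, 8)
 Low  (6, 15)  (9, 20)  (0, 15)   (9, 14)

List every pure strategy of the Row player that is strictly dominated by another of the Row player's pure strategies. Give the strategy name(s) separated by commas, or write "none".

High

High is strictly dominated by Low (C1: 6>3, C2: 9>7, C3: 0>-1, C4: 9>2).
Mid is not dominated — it holds its own against High at C1 (6>3); Low at C1 (6=6).
Low: no other strategy beats it everywhere (High at C1 (6>3); Mid at C1 (6=6)).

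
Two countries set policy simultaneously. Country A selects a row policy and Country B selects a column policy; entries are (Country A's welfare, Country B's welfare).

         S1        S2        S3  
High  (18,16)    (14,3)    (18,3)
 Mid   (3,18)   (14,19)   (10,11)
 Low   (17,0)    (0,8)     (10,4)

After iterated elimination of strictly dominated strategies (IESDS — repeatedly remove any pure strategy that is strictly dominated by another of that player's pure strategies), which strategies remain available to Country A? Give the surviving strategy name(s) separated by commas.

For Country A, High strictly dominates Low on the remaining columns (S1: 18>17, S2: 14>0, S3: 18>10); eliminate Low.
Column S3 is eliminated: S1 beats it against every remaining row (High: 16>3, Mid: 18>11).
Among the remaining strategies, none is strictly dominated by another pure strategy of the same player, so the elimination stops.
Surviving strategies — Country A: {High, Mid}; Country B: {S1, S2}.

High, Mid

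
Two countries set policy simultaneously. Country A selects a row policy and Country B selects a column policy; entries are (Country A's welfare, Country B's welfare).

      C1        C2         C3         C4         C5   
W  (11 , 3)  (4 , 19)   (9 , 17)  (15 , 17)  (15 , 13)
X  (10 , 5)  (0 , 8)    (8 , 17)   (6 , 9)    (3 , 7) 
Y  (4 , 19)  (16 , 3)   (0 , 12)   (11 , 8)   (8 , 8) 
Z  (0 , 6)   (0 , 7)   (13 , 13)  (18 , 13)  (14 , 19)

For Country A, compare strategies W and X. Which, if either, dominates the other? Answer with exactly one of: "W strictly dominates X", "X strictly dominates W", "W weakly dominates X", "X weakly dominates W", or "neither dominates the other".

Compare W to X across every action of Country B: C1: 11>10, C2: 4>0, C3: 9>8, C4: 15>6, C5: 15>3.
W gives a strictly higher payoff against every action of Country B, so W strictly dominates X.

W strictly dominates X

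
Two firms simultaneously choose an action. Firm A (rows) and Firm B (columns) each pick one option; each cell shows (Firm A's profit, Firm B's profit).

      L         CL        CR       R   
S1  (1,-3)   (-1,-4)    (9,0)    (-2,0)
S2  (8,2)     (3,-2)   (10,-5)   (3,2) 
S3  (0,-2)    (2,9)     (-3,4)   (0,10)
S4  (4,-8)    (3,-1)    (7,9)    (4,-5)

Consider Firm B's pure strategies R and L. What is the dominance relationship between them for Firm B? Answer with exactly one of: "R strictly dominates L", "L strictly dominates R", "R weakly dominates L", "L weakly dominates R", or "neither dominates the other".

R weakly dominates L

R's payoffs vs L's, by Firm A's action — S1: 0>-3, S2: 2=2, S3: 10>-2, S4: -5>-8.
R is at least as good everywhere and strictly better somewhere (tied only at S2), so R weakly but not strictly dominates L.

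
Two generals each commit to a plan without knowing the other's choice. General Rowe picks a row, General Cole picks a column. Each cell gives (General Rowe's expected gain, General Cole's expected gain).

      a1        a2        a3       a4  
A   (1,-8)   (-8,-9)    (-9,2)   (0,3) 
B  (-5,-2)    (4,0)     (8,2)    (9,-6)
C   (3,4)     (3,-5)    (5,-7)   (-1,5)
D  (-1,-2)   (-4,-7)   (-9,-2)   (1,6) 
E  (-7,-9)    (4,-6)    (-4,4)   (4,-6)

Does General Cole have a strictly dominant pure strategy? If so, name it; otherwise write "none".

none

a1 fails to dominate a2 at B (-2<0).
a2 fails to dominate a1 at A (-9<-8).
a3 fails to dominate a1 at C (-7<4).
a4 fails to dominate a1 at B (-6<-2).
No single strategy dominates all the others.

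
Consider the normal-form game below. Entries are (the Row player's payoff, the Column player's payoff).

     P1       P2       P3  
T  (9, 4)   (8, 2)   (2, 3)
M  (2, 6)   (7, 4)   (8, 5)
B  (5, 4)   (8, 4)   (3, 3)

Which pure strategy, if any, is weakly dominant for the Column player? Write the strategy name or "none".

P1 vs P2: T: 4>2, M: 6>4, B: 4=4.
P1 vs P3: T: 4>3, M: 6>5, B: 4>3.
P1 is at least as good as every other strategy against every opponent action, so it is weakly dominant.

P1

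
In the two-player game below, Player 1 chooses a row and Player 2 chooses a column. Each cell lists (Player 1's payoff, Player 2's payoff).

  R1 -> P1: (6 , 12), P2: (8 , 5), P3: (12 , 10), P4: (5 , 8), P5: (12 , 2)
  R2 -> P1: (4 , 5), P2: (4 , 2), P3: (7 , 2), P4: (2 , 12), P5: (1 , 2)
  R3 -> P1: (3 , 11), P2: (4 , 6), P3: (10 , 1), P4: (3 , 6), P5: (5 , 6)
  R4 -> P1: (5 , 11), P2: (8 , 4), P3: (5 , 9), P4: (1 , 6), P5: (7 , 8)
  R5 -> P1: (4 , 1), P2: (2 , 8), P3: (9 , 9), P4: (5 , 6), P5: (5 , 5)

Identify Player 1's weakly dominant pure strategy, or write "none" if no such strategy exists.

R1 vs R2: P1: 6>4, P2: 8>4, P3: 12>7, P4: 5>2, P5: 12>1.
R1 vs R3: P1: 6>3, P2: 8>4, P3: 12>10, P4: 5>3, P5: 12>5.
R1 vs R4: P1: 6>5, P2: 8=8, P3: 12>5, P4: 5>1, P5: 12>7.
R1 vs R5: P1: 6>4, P2: 8>2, P3: 12>9, P4: 5=5, P5: 12>5.
R1 is at least as good as every other strategy against every opponent action, so it is weakly dominant.

R1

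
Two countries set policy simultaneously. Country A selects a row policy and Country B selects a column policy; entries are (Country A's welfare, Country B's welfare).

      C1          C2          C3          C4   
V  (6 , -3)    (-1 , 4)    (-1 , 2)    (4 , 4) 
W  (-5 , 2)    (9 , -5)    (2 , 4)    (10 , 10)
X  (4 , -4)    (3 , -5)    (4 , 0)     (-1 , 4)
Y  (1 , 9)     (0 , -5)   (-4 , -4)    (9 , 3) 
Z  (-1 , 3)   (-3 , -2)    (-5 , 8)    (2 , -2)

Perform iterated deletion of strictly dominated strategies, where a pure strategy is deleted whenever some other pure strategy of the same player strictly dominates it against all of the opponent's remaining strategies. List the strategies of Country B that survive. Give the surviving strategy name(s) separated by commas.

C1, C2, C4

For Country A, V strictly dominates Z on the remaining columns (C1: 6>-1, C2: -1>-3, C3: -1>-5, C4: 4>2); eliminate Z.
Column C3 is eliminated: C4 beats it against every remaining row (V: 4>2, W: 10>4, X: 4>0, Y: 3>-4).
Among the remaining strategies, none is strictly dominated by another pure strategy of the same player, so the elimination stops.
Surviving strategies — Country A: {V, W, X, Y}; Country B: {C1, C2, C4}.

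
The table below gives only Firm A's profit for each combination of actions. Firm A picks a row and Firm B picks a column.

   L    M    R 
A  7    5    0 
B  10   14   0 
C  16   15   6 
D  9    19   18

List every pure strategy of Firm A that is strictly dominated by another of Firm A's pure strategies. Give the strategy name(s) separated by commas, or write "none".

A, B

A is strictly dominated by C (L: 16>7, M: 15>5, R: 6>0).
C strictly dominates B — L: 16>10, M: 15>14, R: 6>0.
C: no other strategy beats it everywhere (A at L (16>7); B at L (16>10); D at L (16>9)).
D is not dominated — it holds its own against A at L (9>7); B at M (19>14); C at M (19>15).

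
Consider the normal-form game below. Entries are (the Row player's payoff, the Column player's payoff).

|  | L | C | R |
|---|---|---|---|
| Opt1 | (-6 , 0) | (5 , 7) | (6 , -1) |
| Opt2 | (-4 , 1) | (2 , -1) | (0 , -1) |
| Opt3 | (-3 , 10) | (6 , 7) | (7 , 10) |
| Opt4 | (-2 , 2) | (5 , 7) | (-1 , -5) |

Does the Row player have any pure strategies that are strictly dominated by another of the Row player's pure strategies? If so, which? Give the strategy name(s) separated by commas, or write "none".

Opt1 is strictly dominated by Opt3 (L: -3>-6, C: 6>5, R: 7>6).
Opt3 strictly dominates Opt2 — L: -3>-4, C: 6>2, R: 7>0.
Opt3: no other strategy beats it everywhere (Opt1 at L (-3>-6); Opt2 at L (-3>-4); Opt4 at C (6>5)).
Opt4 is not dominated — it holds its own against Opt1 at L (-2>-6); Opt2 at L (-2>-4); Opt3 at L (-2>-3).

Opt1, Opt2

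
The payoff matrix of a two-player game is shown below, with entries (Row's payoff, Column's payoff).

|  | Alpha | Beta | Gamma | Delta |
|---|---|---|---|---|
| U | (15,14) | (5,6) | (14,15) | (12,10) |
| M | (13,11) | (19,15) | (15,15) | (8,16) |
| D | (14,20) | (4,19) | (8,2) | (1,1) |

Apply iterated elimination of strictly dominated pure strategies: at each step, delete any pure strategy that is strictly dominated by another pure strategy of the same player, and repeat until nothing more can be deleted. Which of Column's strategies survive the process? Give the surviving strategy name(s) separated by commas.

Row's strategy D is strictly dominated by U (Alpha: 15>14, Beta: 5>4, Gamma: 14>8, Delta: 12>1) and is removed.
Column Alpha is eliminated: Gamma beats it against every remaining row (U: 15>14, M: 15>11).
Column Beta is eliminated: Delta beats it against every remaining row (U: 10>6, M: 16>15).
Among the remaining strategies, none is strictly dominated by another pure strategy of the same player, so the elimination stops.
Surviving strategies — Row: {U, M}; Column: {Gamma, Delta}.

Gamma, Delta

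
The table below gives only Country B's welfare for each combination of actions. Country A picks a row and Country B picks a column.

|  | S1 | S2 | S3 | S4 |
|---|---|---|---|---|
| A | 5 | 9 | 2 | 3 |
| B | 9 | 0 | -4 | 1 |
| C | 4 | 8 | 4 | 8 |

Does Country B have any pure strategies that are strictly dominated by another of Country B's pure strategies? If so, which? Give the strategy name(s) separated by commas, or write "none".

S1 is not dominated — it holds its own against S2 at B (9>0); S3 at A (5>2); S4 at A (5>3).
Nothing dominates S2: S1 at A (9>5); S3 at A (9>2); S4 at A (9>3).
S2 strictly dominates S3 — A: 9>2, B: 0>-4, C: 8>4.
S4 is not dominated — it holds its own against S1 at C (8>4); S2 at B (1>0); S3 at A (3>2).

S3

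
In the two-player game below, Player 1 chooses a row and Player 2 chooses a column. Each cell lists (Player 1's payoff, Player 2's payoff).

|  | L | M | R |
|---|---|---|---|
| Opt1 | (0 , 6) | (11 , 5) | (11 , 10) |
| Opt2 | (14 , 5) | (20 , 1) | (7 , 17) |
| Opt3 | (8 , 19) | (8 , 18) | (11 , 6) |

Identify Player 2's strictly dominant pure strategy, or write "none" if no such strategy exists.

none

L fails to dominate R at Opt1 (6<10).
M fails to dominate L at Opt1 (5<6).
R fails to dominate L at Opt3 (6<19).
No single strategy dominates all the others.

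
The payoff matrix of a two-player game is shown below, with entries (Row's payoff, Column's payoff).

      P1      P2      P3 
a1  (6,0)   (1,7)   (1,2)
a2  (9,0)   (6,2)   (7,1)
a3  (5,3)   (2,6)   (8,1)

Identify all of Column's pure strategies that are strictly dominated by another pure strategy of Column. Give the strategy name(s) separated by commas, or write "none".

P2 strictly dominates P1 — a1: 7>0, a2: 2>0, a3: 6>3.
Nothing dominates P2: P1 at a1 (7>0); P3 at a1 (7>2).
P3: dominated, since P2 does at least as well everywhere (a1: 7>2, a2: 2>1, a3: 6>1).

P1, P3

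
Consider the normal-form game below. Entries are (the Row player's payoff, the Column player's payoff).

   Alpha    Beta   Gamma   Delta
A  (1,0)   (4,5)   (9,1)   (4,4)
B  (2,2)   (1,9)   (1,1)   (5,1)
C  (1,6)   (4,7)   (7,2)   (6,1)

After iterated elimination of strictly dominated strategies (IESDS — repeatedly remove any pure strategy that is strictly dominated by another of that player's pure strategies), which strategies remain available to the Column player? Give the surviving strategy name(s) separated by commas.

Beta

The Column player's strategy Alpha is strictly dominated by Beta (A: 5>0, B: 9>2, C: 7>6) and is removed.
The Row player's strategy B is strictly dominated by C (Beta: 4>1, Gamma: 7>1, Delta: 6>5) and is removed.
The Column player's strategy Gamma is strictly dominated by Beta (A: 5>1, C: 7>2) and is removed.
The Column player's strategy Delta is strictly dominated by Beta (A: 5>4, C: 7>1) and is removed.
Among the remaining strategies, none is strictly dominated by another pure strategy of the same player, so the elimination stops.
Surviving strategies — the Row player: {A, C}; the Column player: {Beta}.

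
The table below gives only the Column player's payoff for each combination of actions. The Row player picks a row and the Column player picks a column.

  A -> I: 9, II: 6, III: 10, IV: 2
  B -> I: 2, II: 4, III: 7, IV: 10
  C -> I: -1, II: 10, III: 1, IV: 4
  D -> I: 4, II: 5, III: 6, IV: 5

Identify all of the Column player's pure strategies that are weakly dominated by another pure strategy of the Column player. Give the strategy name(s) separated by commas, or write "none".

I

III weakly dominates I — A: 10>9, B: 7>2, C: 1>-1, D: 6>4.
Nothing dominates II: I at B (4>2); III at C (10>1); IV at A (6>2).
III is not dominated — it holds its own against I at A (10>9); II at A (10>6); IV at A (10>2).
IV: no other strategy beats it everywhere (I at B (10>2); II at B (10>4); III at B (10>7)).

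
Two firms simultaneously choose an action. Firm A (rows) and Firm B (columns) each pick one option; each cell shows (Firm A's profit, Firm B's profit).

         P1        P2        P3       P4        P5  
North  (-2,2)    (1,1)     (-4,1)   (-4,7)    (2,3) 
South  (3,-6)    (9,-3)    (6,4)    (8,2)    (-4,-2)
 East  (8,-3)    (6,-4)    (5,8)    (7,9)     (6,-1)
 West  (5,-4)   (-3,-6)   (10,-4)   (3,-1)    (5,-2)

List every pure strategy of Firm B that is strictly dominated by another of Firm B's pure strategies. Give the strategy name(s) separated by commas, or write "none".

P1: dominated, since P4 does at least as well everywhere (North: 7>2, South: 2>-6, East: 9>-3, West: -1>-4).
P4 strictly dominates P2 — North: 7>1, South: 2>-3, East: 9>-4, West: -1>-6.
Nothing dominates P3: P1 at South (4>-6); P2 at North (1=1); P4 at South (4>2); P5 at South (4>-2).
Nothing dominates P4: P1 at North (7>2); P2 at North (7>1); P3 at North (7>1); P5 at North (7>3).
P4 strictly dominates P5 — North: 7>3, South: 2>-2, East: 9>-1, West: -1>-2.

P1, P2, P5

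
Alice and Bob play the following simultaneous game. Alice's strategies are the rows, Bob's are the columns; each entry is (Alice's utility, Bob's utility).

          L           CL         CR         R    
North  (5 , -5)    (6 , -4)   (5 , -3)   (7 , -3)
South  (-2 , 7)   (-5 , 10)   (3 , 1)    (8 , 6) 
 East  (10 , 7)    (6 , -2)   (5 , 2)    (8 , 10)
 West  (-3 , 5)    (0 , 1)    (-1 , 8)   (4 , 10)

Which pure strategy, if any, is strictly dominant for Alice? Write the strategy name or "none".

North fails to dominate South at R (7<8).
South fails to dominate North at L (-2<5).
East fails to dominate North at CL (6=6).
West fails to dominate North at L (-3<5).
No single strategy dominates all the others.

none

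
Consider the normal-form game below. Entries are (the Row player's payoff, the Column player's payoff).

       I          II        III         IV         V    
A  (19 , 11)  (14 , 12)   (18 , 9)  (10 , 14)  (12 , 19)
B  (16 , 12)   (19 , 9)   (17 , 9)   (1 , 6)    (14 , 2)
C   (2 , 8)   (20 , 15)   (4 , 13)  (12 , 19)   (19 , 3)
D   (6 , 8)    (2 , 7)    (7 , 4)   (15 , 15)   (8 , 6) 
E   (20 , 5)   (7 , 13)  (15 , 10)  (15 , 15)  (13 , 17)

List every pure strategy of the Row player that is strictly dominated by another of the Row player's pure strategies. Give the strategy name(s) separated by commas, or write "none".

Nothing dominates A: B at I (19>16); C at I (19>2); D at I (19>6); E at II (14>7).
Nothing dominates B: A at II (19>14); C at I (16>2); D at I (16>6); E at II (19>7).
C: no other strategy beats it everywhere (A at II (20>14); B at II (20>19); D at II (20>2); E at II (20>7)).
D: no other strategy beats it everywhere (A at IV (15>10); B at IV (15>1); C at I (6>2); E at IV (15=15)).
E is not dominated — it holds its own against A at I (20>19); B at I (20>16); C at I (20>2); D at I (20>6).

none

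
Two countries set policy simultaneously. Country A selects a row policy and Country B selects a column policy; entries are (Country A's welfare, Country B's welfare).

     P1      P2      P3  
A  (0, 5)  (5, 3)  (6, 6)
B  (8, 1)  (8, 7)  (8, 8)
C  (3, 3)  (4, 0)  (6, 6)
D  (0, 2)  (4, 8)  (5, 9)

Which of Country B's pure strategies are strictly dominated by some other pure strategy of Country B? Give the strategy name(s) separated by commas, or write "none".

P1, P2

P1: dominated, since P3 does at least as well everywhere (A: 6>5, B: 8>1, C: 6>3, D: 9>2).
P2: dominated, since P3 does at least as well everywhere (A: 6>3, B: 8>7, C: 6>0, D: 9>8).
P3 is not dominated — it holds its own against P1 at A (6>5); P2 at A (6>3).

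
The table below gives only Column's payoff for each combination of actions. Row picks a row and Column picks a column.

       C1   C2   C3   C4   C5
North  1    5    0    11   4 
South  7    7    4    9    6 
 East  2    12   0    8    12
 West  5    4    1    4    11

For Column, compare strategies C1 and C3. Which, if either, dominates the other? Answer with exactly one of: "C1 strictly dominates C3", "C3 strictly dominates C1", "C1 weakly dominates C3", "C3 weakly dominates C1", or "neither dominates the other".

C1's payoffs vs C3's, by Row's action — North: 1>0, South: 7>4, East: 2>0, West: 5>1.
C1 gives a strictly higher payoff against each opponent action, so C1 strictly dominates C3.

C1 strictly dominates C3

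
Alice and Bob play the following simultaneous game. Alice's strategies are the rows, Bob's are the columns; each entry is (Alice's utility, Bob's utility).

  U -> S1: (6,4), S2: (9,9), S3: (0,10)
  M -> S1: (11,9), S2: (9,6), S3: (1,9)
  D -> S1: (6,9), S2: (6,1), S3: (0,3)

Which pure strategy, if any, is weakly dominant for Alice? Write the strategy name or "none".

M

M vs U: S1: 11>6, S2: 9=9, S3: 1>0.
M vs D: S1: 11>6, S2: 9>6, S3: 1>0.
M is at least as good as every other strategy against every opponent action, so it is weakly dominant.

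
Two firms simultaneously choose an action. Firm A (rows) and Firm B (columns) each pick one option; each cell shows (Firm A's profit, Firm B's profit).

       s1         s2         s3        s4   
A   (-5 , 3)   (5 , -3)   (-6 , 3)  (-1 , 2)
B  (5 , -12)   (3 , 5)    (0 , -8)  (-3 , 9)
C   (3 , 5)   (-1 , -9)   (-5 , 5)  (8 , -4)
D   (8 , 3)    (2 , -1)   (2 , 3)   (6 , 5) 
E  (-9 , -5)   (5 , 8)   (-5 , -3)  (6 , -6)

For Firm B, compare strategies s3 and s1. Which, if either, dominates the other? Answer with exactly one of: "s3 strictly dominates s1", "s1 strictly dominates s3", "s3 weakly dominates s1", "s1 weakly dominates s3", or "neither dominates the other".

s3's payoffs vs s1's, by Firm A's action — A: 3=3, B: -8>-12, C: 5=5, D: 3=3, E: -3>-5.
s3 is at least as good everywhere and strictly better somewhere (tied only at A, C, D), so s3 weakly but not strictly dominates s1.

s3 weakly dominates s1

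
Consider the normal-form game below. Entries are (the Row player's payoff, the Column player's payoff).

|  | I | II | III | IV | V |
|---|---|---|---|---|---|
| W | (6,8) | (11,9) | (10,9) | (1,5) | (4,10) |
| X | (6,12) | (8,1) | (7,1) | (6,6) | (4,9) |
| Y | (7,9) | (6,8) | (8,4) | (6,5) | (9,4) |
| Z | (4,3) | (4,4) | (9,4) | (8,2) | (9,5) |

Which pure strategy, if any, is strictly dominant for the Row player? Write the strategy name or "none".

none

W fails to dominate X at I (6=6).
X fails to dominate W at I (6=6).
Y fails to dominate W at II (6<11).
Z fails to dominate W at I (4<6).
No single strategy dominates all the others.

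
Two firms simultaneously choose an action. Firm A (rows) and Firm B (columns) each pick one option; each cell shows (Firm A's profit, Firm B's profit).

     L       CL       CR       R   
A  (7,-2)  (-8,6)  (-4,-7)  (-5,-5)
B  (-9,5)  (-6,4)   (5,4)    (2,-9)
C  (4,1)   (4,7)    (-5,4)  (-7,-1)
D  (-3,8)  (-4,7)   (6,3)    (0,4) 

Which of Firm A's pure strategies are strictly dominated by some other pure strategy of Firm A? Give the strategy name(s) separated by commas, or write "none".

A is not dominated — it holds its own against B at L (7>-9); C at L (7>4); D at L (7>-3).
B is not dominated — it holds its own against A at CL (-6>-8); C at CR (5>-5); D at R (2>0).
C is not dominated — it holds its own against A at CL (4>-8); B at L (4>-9); D at L (4>-3).
D: no other strategy beats it everywhere (A at CL (-4>-8); B at L (-3>-9); C at CR (6>-5)).

none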